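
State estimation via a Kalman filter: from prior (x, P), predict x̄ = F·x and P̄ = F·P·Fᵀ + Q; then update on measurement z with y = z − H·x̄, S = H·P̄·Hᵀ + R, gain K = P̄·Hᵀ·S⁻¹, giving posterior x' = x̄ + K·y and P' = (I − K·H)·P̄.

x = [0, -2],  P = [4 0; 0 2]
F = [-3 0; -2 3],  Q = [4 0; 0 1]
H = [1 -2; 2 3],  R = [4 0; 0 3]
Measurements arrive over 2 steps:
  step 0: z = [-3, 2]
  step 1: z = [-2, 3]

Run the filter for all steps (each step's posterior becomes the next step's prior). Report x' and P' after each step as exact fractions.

step 0: x̄ = F·x = [0, -6]
step 0: P̄ = F·P·Fᵀ + Q = [40 24; 24 35]
step 0: y = z − H·x̄ = [-15, 20]
step 0: S = H·P̄·Hᵀ + R = [88 -154; -154 766]
step 0: K = P̄·Hᵀ·S⁻¹ = [1440/3641 92/331; -5837/21846 145/993]
step 0: x' = x̄ + K·y = [-1360/3641, 20279/21846]
step 0: P' = (I − K·H)·P̄ = [3336/3641 -1212/3641; -1212/3641 4019/10923]
step 1: x̄ = F·x = [4080/3641, 25719/7282]
step 1: P̄ = F·P·Fᵀ + Q = [44588/3641 30924/3641; 30924/3641 43586/3641]
step 1: y = z − H·x̄ = [14357/3641, -71631/7282]
step 1: S = H·P̄·Hᵀ + R = [109800/3641 -203264/3641; -203264/3641 952637/3641]
step 1: K = P̄·Hᵀ·S⁻¹ = [1410393/4345186 565420/2172593; -26081/114347 17554/114347]
step 1: x' = x̄ + K·y = [-693279/4345186, 256685/228694]
step 1: P' = (I − K·H)·P̄ = [1693554/2172593 -29664/114347; -29664/114347 37330/114347]

step 0: x' = [-1360/3641, 20279/21846], P' = [3336/3641 -1212/3641; -1212/3641 4019/10923]
step 1: x' = [-693279/4345186, 256685/228694], P' = [1693554/2172593 -29664/114347; -29664/114347 37330/114347]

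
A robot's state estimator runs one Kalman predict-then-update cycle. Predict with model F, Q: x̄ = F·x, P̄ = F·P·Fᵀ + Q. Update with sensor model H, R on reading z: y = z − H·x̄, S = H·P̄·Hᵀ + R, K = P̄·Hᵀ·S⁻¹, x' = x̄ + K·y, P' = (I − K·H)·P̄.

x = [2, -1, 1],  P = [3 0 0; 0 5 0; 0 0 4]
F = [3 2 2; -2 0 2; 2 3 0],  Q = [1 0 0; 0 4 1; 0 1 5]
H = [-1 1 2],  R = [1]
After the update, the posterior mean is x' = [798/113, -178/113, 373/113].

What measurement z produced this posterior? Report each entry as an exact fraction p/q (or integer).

z = [-2]

x̄ = F·x = [6, -2, 1]
P̄ = F·P·Fᵀ + Q = [64 -2 48; -2 32 -11; 48 -11 62]
S = H·P̄·Hᵀ + R = [113]
K = P̄·Hᵀ·S⁻¹ = [30/113; 12/113; 65/113]
x' − x̄ = [120/113, 48/113, 260/113] = K·y
y = (KᵀK)⁻¹·Kᵀ·(x' − x̄) = [4]
z = y + H·x̄ = [4] + [-6] = [-2]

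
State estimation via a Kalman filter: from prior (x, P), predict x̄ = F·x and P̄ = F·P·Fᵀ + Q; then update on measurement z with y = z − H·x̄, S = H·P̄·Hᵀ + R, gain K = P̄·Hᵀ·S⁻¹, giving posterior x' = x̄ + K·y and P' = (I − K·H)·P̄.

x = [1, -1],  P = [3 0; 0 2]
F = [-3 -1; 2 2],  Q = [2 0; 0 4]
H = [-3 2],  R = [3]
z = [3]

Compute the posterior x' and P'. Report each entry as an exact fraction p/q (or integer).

x̄ = F·x = [-2, 0]
P̄ = F·P·Fᵀ + Q = [31 -22; -22 24]
y = z − H·x̄ = [-3]
S = H·P̄·Hᵀ + R = [642]
K = P̄·Hᵀ·S⁻¹ = [-137/642; 19/107]
x' = x̄ + K·y = [-291/214, -57/107]
P' = (I − K·H)·P̄ = [1133/642 249/107; 249/107 402/107]

x' = [-291/214, -57/107]
P' = [1133/642 249/107; 249/107 402/107]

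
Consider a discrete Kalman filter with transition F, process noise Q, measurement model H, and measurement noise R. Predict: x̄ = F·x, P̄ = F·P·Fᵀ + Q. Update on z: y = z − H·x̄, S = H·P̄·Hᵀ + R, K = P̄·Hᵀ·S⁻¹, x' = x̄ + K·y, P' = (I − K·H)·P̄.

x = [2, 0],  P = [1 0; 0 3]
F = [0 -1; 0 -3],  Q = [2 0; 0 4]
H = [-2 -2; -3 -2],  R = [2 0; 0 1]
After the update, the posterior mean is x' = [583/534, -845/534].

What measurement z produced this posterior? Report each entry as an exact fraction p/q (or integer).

z = [3, -1]

x̄ = F·x = [0, 0]
P̄ = F·P·Fᵀ + Q = [5 9; 9 31]
S = H·P̄·Hᵀ + R = [218 244; 244 278]
K = P̄·Hᵀ·S⁻¹ = [67/267 -181/534; -131/267 59/534]
x' − x̄ = [583/534, -845/534] = K·y
y = (KᵀK)⁻¹·Kᵀ·(x' − x̄) = [3, -1]
z = y + H·x̄ = [3, -1] + [0, 0] = [3, -1]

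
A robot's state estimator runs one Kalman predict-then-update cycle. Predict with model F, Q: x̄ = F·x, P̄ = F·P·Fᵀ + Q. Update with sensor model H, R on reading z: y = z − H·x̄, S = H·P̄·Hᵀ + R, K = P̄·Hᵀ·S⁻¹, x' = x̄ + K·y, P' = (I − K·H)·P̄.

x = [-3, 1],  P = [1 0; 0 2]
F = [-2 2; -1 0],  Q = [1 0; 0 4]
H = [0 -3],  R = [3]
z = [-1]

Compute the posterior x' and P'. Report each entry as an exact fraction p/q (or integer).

x' = [7, 1/2]
P' = [49/4 1/8; 1/8 5/16]

x̄ = F·x = [8, 3]
P̄ = F·P·Fᵀ + Q = [13 2; 2 5]
y = z − H·x̄ = [8]
S = H·P̄·Hᵀ + R = [48]
K = P̄·Hᵀ·S⁻¹ = [-1/8; -5/16]
x' = x̄ + K·y = [7, 1/2]
P' = (I − K·H)·P̄ = [49/4 1/8; 1/8 5/16]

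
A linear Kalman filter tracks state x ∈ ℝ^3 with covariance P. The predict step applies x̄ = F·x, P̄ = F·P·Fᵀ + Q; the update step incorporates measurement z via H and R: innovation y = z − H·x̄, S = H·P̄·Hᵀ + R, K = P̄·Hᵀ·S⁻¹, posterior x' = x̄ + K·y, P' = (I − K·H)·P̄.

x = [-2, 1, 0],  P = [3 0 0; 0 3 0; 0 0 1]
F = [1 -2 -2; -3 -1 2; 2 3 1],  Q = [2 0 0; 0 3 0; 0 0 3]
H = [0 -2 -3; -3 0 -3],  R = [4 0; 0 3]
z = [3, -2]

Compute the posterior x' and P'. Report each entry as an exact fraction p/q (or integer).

x̄ = F·x = [-4, 5, -1]
P̄ = F·P·Fᵀ + Q = [21 -7 -14; -7 37 -25; -14 -25 43]
y = z − H·x̄ = [10, -17]
S = H·P̄·Hᵀ + R = [239 69; 69 327]
K = P̄·Hᵀ·S⁻¹ = [6587/24464 -2961/24464; -2099/24464 7625/24464; -3305/12232 -2557/12232]
x' = x̄ + K·y = [18351/24464, -28295/24464, -1813/12232]
P' = (I − K·H)·P̄ = [82691/24464 106421/24464 -39865/12232; 106421/24464 175267/24464 -57023/12232; -39865/12232 -57023/12232 21211/6116]

x' = [18351/24464, -28295/24464, -1813/12232]
P' = [82691/24464 106421/24464 -39865/12232; 106421/24464 175267/24464 -57023/12232; -39865/12232 -57023/12232 21211/6116]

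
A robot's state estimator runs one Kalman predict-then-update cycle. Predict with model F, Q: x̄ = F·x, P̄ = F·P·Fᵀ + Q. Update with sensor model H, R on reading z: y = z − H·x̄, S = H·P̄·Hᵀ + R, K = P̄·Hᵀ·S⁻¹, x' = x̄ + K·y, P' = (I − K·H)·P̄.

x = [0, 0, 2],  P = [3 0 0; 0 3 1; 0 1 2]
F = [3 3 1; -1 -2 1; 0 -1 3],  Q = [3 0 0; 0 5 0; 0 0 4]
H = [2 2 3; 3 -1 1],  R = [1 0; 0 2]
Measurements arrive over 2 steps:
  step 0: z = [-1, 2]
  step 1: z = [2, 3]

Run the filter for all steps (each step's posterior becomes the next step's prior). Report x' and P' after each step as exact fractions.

step 0: x' = [67226/207191, -184601/207191, 15305/207191], P' = [238531/207191 259243/207191 -333624/207191; 259243/207191 414996/207191 -438363/207191; -333624/207191 -438363/207191 531355/207191]
step 1: x' = [2559720806/2733730333, -73898266/2733730333, 134497059/2733730333], P' = [3097809826/2733730333 3320713316/2733730333 -4309597664/2733730333; 3320713316/2733730333 21119235711/10934921332 -22359873661/10934921332; -4309597664/2733730333 -22359873661/10934921332 27305356359/10934921332]

step 0: x̄ = F·x = [2, 2, 6]
step 0: P̄ = F·P·Fᵀ + Q = [65 -24 5; -24 18 5; 5 5 19]
step 0: y = z − H·x̄ = [-27, -8]
step 0: S = H·P̄·Hᵀ + R = [432 365; 365 788]
step 0: K = P̄·Hᵀ·S⁻¹ = [-5324/207191 61363/207191; 33389/207191 -37815/207191; 50091/207191 -15577/207191]
step 0: x' = x̄ + K·y = [67226/207191, -184601/207191, 15305/207191]
step 0: P' = (I − K·H)·P̄ = [238531/207191 259243/207191 -333624/207191; 259243/207191 414996/207191 -438363/207191; -333624/207191 -438363/207191 531355/207191]
step 1: x̄ = F·x = [-336820/207191, 317281/207191, 230516/207191]
step 1: P̄ = F·P·Fᵀ + Q = [7069123/207191 -6113012/207191 -6938172/207191; -6113012/207191 6923497/207191 6752713/207191; -6938172/207191 6752713/207191 8656133/207191]
step 1: y = z − H·x̄ = [-238088/207191, 1718798/207191]
step 1: S = H·P̄·Hᵀ + R = [82953264/207191 -52988510/207191; -52988510/207191 61159733/207191]
step 1: K = P̄·Hᵀ·S⁻¹ = [-91746708/2733730333 831559249/2733730333; 1724556967/10934921332 -907637395/5467460666; 2719540443/10934921332 -512485487/5467460666]
step 1: x' = x̄ + K·y = [2559720806/2733730333, -73898266/2733730333, 134497059/2733730333]
step 1: P' = (I − K·H)·P̄ = [3097809826/2733730333 3320713316/2733730333 -4309597664/2733730333; 3320713316/2733730333 21119235711/10934921332 -22359873661/10934921332; -4309597664/2733730333 -22359873661/10934921332 27305356359/10934921332]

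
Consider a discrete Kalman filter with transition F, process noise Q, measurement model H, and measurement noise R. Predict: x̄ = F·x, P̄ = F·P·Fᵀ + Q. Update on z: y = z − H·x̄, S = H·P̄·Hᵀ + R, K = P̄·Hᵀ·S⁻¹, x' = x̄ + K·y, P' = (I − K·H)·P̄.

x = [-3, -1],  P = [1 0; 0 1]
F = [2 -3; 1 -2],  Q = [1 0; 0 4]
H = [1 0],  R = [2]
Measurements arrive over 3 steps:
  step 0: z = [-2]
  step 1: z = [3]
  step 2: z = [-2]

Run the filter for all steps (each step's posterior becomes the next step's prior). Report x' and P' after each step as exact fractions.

step 0: x̄ = F·x = [-3, -1]
step 0: P̄ = F·P·Fᵀ + Q = [14 8; 8 9]
step 0: y = z − H·x̄ = [1]
step 0: S = H·P̄·Hᵀ + R = [16]
step 0: K = P̄·Hᵀ·S⁻¹ = [7/8; 1/2]
step 0: x' = x̄ + K·y = [-17/8, -1/2]
step 0: P' = (I − K·H)·P̄ = [7/4 1; 1 5]
step 1: x̄ = F·x = [-11/4, -9/8]
step 1: P̄ = F·P·Fᵀ + Q = [41 53/2; 53/2 87/4]
step 1: y = z − H·x̄ = [23/4]
step 1: S = H·P̄·Hᵀ + R = [43]
step 1: K = P̄·Hᵀ·S⁻¹ = [41/43; 53/86]
step 1: x' = x̄ + K·y = [235/86, 104/43]
step 1: P' = (I − K·H)·P̄ = [82/43 53/43; 53/43 233/43]
step 2: x̄ = F·x = [-77/43, -181/86]
step 2: P̄ = F·P·Fᵀ + Q = [1832/43 1191/43; 1191/43 974/43]
step 2: y = z − H·x̄ = [-9/43]
step 2: S = H·P̄·Hᵀ + R = [1918/43]
step 2: K = P̄·Hᵀ·S⁻¹ = [916/959; 1191/1918]
step 2: x' = x̄ + K·y = [-1909/959, -2143/959]
step 2: P' = (I − K·H)·P̄ = [1832/959 1191/959; 1191/959 10457/1918]

step 0: x' = [-17/8, -1/2], P' = [7/4 1; 1 5]
step 1: x' = [235/86, 104/43], P' = [82/43 53/43; 53/43 233/43]
step 2: x' = [-1909/959, -2143/959], P' = [1832/959 1191/959; 1191/959 10457/1918]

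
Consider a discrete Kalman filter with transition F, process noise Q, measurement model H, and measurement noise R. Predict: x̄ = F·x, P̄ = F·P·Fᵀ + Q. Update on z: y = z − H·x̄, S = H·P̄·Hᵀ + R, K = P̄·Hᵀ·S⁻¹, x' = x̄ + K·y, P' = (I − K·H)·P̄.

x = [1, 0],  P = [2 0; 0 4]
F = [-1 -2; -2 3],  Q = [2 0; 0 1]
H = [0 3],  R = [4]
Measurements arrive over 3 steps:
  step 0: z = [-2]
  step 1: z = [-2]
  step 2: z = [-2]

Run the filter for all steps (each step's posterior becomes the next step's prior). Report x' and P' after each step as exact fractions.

step 0: x̄ = F·x = [-1, -2]
step 0: P̄ = F·P·Fᵀ + Q = [20 -20; -20 45]
step 0: y = z − H·x̄ = [4]
step 0: S = H·P̄·Hᵀ + R = [409]
step 0: K = P̄·Hᵀ·S⁻¹ = [-60/409; 135/409]
step 0: x' = x̄ + K·y = [-649/409, -278/409]
step 0: P' = (I − K·H)·P̄ = [4580/409 -80/409; -80/409 180/409]
step 1: x̄ = F·x = [1205/409, 464/409]
step 1: P̄ = F·P·Fᵀ + Q = [5798/409 8000/409; 8000/409 21309/409]
step 1: y = z − H·x̄ = [-2210/409]
step 1: S = H·P̄·Hᵀ + R = [193417/409]
step 1: K = P̄·Hᵀ·S⁻¹ = [24000/193417; 63927/193417]
step 1: x' = x̄ + K·y = [440165/193417, -125998/193417]
step 1: P' = (I − K·H)·P̄ = [1333574/193417 32000/193417; 32000/193417 85236/193417]
step 2: x̄ = F·x = [-188169/193417, -1258324/193417]
step 2: P̄ = F·P·Fᵀ + Q = [2189352/193417 2187732/193417; 2187732/193417 5910837/193417]
step 2: y = z − H·x̄ = [3388138/193417]
step 2: S = H·P̄·Hᵀ + R = [53971201/193417]
step 2: K = P̄·Hᵀ·S⁻¹ = [6563196/53971201; 17732511/53971201]
step 2: x' = x̄ + K·y = [62462487/53971201, -40498318/53971201]
step 2: P' = (I − K·H)·P̄ = [388210008/53971201 8750928/53971201; 8750928/53971201 23643348/53971201]

step 0: x' = [-649/409, -278/409], P' = [4580/409 -80/409; -80/409 180/409]
step 1: x' = [440165/193417, -125998/193417], P' = [1333574/193417 32000/193417; 32000/193417 85236/193417]
step 2: x' = [62462487/53971201, -40498318/53971201], P' = [388210008/53971201 8750928/53971201; 8750928/53971201 23643348/53971201]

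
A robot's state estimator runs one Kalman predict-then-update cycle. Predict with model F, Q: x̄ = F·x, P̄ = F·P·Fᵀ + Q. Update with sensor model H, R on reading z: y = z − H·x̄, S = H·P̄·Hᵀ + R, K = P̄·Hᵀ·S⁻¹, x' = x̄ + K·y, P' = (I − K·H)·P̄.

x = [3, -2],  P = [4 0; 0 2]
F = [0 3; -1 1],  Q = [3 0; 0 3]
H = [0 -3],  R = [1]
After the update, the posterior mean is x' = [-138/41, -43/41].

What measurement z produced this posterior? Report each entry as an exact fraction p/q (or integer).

x̄ = F·x = [-6, -5]
P̄ = F·P·Fᵀ + Q = [21 6; 6 9]
S = H·P̄·Hᵀ + R = [82]
K = P̄·Hᵀ·S⁻¹ = [-9/41; -27/82]
x' − x̄ = [108/41, 162/41] = K·y
y = (KᵀK)⁻¹·Kᵀ·(x' − x̄) = [-12]
z = y + H·x̄ = [-12] + [15] = [3]

z = [3]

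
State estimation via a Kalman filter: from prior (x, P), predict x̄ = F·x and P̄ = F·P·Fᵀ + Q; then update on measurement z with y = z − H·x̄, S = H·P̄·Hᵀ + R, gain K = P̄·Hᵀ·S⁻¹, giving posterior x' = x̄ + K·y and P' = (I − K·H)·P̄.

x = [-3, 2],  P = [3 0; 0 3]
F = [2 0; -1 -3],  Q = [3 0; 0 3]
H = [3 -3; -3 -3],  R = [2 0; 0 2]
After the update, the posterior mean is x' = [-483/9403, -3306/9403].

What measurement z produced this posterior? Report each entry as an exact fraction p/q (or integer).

z = [1, 1]

x̄ = F·x = [-6, -3]
P̄ = F·P·Fᵀ + Q = [15 -6; -6 33]
S = H·P̄·Hᵀ + R = [542 162; 162 326]
K = P̄·Hᵀ·S⁻¹ = [1557/9403 -3105/18806; -6255/37612 -6237/37612]
x' − x̄ = [55935/9403, 24903/9403] = K·y
y = (KᵀK)⁻¹·Kᵀ·(x' − x̄) = [10, -26]
z = y + H·x̄ = [10, -26] + [-9, 27] = [1, 1]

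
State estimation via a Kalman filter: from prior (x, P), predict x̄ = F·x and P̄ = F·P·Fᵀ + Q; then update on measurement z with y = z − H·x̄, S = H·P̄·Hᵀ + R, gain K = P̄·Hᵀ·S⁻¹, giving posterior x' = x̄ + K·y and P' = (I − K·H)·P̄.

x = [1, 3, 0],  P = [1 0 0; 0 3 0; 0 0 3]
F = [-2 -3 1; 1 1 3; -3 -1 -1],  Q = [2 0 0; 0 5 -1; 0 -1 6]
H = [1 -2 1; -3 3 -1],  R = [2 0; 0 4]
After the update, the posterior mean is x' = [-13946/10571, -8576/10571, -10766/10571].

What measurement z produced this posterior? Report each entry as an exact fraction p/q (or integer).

z = [-1, 2]

x̄ = F·x = [-11, 4, -6]
P̄ = F·P·Fᵀ + Q = [36 -2 12; -2 36 -16; 12 -16 21]
S = H·P̄·Hᵀ + R = [299 -491; -491 877]
K = P̄·Hᵀ·S⁻¹ = [-8131/10571 -6071/10571; -7550/10571 -2660/10571; 2725/10571 260/10571]
x' − x̄ = [102335/10571, -50860/10571, 52660/10571] = K·y
y = (KᵀK)⁻¹·Kᵀ·(x' − x̄) = [24, -49]
z = y + H·x̄ = [24, -49] + [-25, 51] = [-1, 2]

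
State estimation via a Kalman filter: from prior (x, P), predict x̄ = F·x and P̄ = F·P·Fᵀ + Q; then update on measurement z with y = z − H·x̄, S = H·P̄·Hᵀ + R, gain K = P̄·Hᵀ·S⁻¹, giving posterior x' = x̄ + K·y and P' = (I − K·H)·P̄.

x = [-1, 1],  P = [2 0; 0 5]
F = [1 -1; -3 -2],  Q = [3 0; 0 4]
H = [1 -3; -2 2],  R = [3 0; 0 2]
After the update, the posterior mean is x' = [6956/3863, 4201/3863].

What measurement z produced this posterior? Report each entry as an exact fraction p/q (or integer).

z = [-2, -2]

x̄ = F·x = [-2, 1]
P̄ = F·P·Fᵀ + Q = [10 4; 4 42]
S = H·P̄·Hᵀ + R = [367 -240; -240 178]
K = P̄·Hᵀ·S⁻¹ = [-1618/3863 -2442/3863; -1738/3863 -694/3863]
x' − x̄ = [14682/3863, 338/3863] = K·y
y = (KᵀK)⁻¹·Kᵀ·(x' − x̄) = [3, -8]
z = y + H·x̄ = [3, -8] + [-5, 6] = [-2, -2]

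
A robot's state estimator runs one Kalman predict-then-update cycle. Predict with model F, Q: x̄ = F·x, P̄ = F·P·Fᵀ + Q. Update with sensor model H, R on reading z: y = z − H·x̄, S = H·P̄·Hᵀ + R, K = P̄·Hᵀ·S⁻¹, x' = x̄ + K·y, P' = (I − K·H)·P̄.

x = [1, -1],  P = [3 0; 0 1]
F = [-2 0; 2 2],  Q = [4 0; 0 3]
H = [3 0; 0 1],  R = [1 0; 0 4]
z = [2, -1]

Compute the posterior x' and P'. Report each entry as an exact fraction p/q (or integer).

x̄ = F·x = [-2, 0]
P̄ = F·P·Fᵀ + Q = [16 -12; -12 19]
y = z − H·x̄ = [8, -1]
S = H·P̄·Hᵀ + R = [145 -36; -36 23]
K = P̄·Hᵀ·S⁻¹ = [672/2039 -12/2039; -144/2039 1459/2039]
x' = x̄ + K·y = [1310/2039, -2611/2039]
P' = (I − K·H)·P̄ = [224/2039 -48/2039; -48/2039 5836/2039]

x' = [1310/2039, -2611/2039]
P' = [224/2039 -48/2039; -48/2039 5836/2039]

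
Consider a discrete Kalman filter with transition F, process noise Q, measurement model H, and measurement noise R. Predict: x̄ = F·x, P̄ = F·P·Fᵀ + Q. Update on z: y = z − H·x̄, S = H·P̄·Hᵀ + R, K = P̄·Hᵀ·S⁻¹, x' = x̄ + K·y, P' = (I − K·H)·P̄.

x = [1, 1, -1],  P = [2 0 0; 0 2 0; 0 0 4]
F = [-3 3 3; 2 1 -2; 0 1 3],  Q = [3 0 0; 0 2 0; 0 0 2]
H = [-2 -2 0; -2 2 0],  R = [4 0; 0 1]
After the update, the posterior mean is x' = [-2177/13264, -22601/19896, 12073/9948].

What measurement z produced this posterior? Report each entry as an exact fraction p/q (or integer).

z = [3, -2]

x̄ = F·x = [-3, 5, -2]
P̄ = F·P·Fᵀ + Q = [75 -30 42; -30 28 -22; 42 -22 40]
S = H·P̄·Hᵀ + R = [176 188; 188 653]
K = P̄·Hᵀ·S⁻¹ = [-3215/13264 -835/3316; -4799/19896 1229/4974; -257/9948 -469/2487]
x' − x̄ = [37615/13264, -122081/19896, 31969/9948] = K·y
y = (KᵀK)⁻¹·Kᵀ·(x' − x̄) = [7, -18]
z = y + H·x̄ = [7, -18] + [-4, 16] = [3, -2]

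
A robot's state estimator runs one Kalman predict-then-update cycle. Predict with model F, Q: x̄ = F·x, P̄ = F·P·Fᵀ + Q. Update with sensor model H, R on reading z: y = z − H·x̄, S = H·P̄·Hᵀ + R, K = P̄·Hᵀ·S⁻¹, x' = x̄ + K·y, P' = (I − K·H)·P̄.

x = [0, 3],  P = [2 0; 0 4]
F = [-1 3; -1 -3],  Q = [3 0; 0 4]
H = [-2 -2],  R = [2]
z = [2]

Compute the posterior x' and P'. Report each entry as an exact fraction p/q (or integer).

x' = [265/31, -295/31]
P' = [1173/31 -1166/31; -1166/31 1174/31]

x̄ = F·x = [9, -9]
P̄ = F·P·Fᵀ + Q = [41 -34; -34 42]
y = z − H·x̄ = [2]
S = H·P̄·Hᵀ + R = [62]
K = P̄·Hᵀ·S⁻¹ = [-7/31; -8/31]
x' = x̄ + K·y = [265/31, -295/31]
P' = (I − K·H)·P̄ = [1173/31 -1166/31; -1166/31 1174/31]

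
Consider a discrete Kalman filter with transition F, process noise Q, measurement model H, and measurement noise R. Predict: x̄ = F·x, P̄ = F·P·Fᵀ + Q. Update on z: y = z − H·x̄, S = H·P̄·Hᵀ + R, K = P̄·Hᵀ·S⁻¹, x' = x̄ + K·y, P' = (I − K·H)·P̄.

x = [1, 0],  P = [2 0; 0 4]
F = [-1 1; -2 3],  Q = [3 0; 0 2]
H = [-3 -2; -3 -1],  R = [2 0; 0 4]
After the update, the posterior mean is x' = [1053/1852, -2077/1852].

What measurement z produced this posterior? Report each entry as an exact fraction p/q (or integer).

z = [1, -2]

x̄ = F·x = [-1, -2]
P̄ = F·P·Fᵀ + Q = [9 16; 16 46]
S = H·P̄·Hᵀ + R = [459 317; 317 227]
K = P̄·Hᵀ·S⁻¹ = [119/1852 -517/1852; -991/1852 617/1852]
x' − x̄ = [2905/1852, 1627/1852] = K·y
y = (KᵀK)⁻¹·Kᵀ·(x' − x̄) = [-6, -7]
z = y + H·x̄ = [-6, -7] + [7, 5] = [1, -2]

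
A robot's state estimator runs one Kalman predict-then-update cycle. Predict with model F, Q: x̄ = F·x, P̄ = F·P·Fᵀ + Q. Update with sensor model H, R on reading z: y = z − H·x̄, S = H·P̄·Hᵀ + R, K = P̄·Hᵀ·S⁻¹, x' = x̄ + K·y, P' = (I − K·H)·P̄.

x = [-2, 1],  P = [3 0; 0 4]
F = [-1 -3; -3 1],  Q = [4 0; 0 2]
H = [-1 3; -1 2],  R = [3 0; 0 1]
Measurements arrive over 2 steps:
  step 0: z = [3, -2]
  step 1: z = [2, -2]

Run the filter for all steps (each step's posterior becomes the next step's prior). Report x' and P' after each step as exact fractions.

step 0: x̄ = F·x = [-1, 7]
step 0: P̄ = F·P·Fᵀ + Q = [43 -3; -3 33]
step 0: y = z − H·x̄ = [-19, -17]
step 0: S = H·P̄·Hᵀ + R = [361 256; 256 188]
step 0: K = P̄·Hᵀ·S⁻¹ = [692/583 -4377/2332; 378/583 -1203/2332]
step 0: x' = x̄ + K·y = [19485/2332, 8047/2332]
step 0: P' = (I − K·H)·P̄ = [29739/2332 12681/2332; 12681/2332 5739/2332]
step 1: x̄ = F·x = [-1983/106, -12602/583]
step 1: P̄ = F·P·Fᵀ + Q = [3791/53 3942/53; 3942/53 50492/583]
step 1: y = z − H·x̄ = [56131/1166, 26263/1166]
step 1: S = H·P̄·Hᵀ + R = [237706/583 127843/583; 127843/583 70804/583]
step 1: K = P̄·Hᵀ·S⁻¹ = [287099/278275 -341433/278275; 98914/166965 -42718/166965]
step 1: x' = x̄ + K·y = [369841/111310, 12696/11131]
step 1: P' = (I − K·H)·P̄ = [2746893/278275 240546/55655; 240546/55655 67892/33393]

step 0: x' = [19485/2332, 8047/2332], P' = [29739/2332 12681/2332; 12681/2332 5739/2332]
step 1: x' = [369841/111310, 12696/11131], P' = [2746893/278275 240546/55655; 240546/55655 67892/33393]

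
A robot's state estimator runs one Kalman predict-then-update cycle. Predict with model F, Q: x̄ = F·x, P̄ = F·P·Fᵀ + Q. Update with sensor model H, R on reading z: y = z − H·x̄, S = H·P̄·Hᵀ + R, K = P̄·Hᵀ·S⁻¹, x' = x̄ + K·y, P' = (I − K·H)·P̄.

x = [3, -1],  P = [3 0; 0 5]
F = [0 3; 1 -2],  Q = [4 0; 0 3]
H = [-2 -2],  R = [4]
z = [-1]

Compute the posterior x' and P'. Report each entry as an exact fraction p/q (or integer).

x' = [-153/32, 43/8]
P' = [423/16 -101/4; -101/4 25]

x̄ = F·x = [-3, 5]
P̄ = F·P·Fᵀ + Q = [49 -30; -30 26]
y = z − H·x̄ = [3]
S = H·P̄·Hᵀ + R = [64]
K = P̄·Hᵀ·S⁻¹ = [-19/32; 1/8]
x' = x̄ + K·y = [-153/32, 43/8]
P' = (I − K·H)·P̄ = [423/16 -101/4; -101/4 25]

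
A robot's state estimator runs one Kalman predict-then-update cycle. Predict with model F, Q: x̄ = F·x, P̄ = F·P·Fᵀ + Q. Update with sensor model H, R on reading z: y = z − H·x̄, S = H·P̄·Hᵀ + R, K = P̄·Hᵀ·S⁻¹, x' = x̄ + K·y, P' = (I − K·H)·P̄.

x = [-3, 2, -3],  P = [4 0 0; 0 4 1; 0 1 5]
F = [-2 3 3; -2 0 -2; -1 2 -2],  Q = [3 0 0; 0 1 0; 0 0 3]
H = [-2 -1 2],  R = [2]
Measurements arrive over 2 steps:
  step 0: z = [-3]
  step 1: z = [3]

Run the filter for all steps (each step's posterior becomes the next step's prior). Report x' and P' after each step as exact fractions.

step 0: x̄ = F·x = [3, 12, 13]
step 0: P̄ = F·P·Fᵀ + Q = [118 -20 2; -20 37 24; 2 24 35]
step 0: y = z − H·x̄ = [-11]
step 0: S = H·P̄·Hᵀ + R = [459]
step 0: K = P̄·Hᵀ·S⁻¹ = [-212/459; 1/9; 14/153]
step 0: x' = x̄ + K·y = [3709/459, 97/9, 1835/153]
step 0: P' = (I − K·H)·P̄ = [9218/459 32/9 3274/153; 32/9 94/3 58/3; 3274/153 58/3 1589/51]
step 1: x̄ = F·x = [23938/459, -1084/27, -4825/459]
step 1: P̄ = F·P·Fᵀ + Q = [318680/459 -7742/27 17320/459; -7742/27 10183/27 5444/27; 17320/459 5444/27 87095/459]
step 1: y = z − H·x̄ = [40475/459]
step 1: S = H·P̄·Hᵀ + R = [761921/459]
step 1: K = P̄·Hᵀ·S⁻¹ = [-471106/761921; 275213/761921; 47002/761921]
step 1: x' = x̄ + K·y = [-1806428/761921, -6321207/761921, -3864625/761921]
step 1: P' = (I − K·H)·P̄ = [45464316/761921 63997876/761921 76992148/761921; 63997876/761921 122341418/761921 125443798/761921; 76992148/761921 125443798/761921 139761049/761921]

step 0: x' = [3709/459, 97/9, 1835/153], P' = [9218/459 32/9 3274/153; 32/9 94/3 58/3; 3274/153 58/3 1589/51]
step 1: x' = [-1806428/761921, -6321207/761921, -3864625/761921], P' = [45464316/761921 63997876/761921 76992148/761921; 63997876/761921 122341418/761921 125443798/761921; 76992148/761921 125443798/761921 139761049/761921]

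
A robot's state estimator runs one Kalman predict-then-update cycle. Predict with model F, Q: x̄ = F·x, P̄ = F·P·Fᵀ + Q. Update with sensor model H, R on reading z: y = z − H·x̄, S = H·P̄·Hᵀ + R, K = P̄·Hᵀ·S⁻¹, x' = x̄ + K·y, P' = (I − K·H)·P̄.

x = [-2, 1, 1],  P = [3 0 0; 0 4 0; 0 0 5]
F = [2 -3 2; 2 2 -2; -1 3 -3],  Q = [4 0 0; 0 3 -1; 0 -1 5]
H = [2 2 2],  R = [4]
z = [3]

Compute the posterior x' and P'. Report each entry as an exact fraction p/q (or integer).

x' = [-767/99, 5/3, 742/99]
P' = [6104/99 -32/3 -5080/99; -32/3 7 13/3; -5080/99 13/3 4715/99]

x̄ = F·x = [-5, -4, 2]
P̄ = F·P·Fᵀ + Q = [72 -32 -72; -32 51 47; -72 47 89]
y = z − H·x̄ = [17]
S = H·P̄·Hᵀ + R = [396]
K = P̄·Hᵀ·S⁻¹ = [-16/99; 1/3; 32/99]
x' = x̄ + K·y = [-767/99, 5/3, 742/99]
P' = (I − K·H)·P̄ = [6104/99 -32/3 -5080/99; -32/3 7 13/3; -5080/99 13/3 4715/99]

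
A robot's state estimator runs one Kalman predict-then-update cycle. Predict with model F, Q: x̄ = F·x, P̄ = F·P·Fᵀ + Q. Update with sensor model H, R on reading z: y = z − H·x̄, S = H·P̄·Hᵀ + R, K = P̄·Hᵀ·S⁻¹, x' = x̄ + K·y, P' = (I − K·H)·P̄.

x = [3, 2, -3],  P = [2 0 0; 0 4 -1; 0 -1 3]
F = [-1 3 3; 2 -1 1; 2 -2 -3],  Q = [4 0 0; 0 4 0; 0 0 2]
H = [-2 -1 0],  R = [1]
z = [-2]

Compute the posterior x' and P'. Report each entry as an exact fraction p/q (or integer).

x' = [47/198, 289/198, 608/99]
P' = [1073/198 -2051/198 -445/99; -2051/198 4109/198 853/99; -445/99 853/99 1321/99]

x̄ = F·x = [-6, 1, 11]
P̄ = F·P·Fᵀ + Q = [51 -7 -40; -7 21 6; -40 6 41]
y = z − H·x̄ = [-13]
S = H·P̄·Hᵀ + R = [198]
K = P̄·Hᵀ·S⁻¹ = [-95/198; -7/198; 37/99]
x' = x̄ + K·y = [47/198, 289/198, 608/99]
P' = (I − K·H)·P̄ = [1073/198 -2051/198 -445/99; -2051/198 4109/198 853/99; -445/99 853/99 1321/99]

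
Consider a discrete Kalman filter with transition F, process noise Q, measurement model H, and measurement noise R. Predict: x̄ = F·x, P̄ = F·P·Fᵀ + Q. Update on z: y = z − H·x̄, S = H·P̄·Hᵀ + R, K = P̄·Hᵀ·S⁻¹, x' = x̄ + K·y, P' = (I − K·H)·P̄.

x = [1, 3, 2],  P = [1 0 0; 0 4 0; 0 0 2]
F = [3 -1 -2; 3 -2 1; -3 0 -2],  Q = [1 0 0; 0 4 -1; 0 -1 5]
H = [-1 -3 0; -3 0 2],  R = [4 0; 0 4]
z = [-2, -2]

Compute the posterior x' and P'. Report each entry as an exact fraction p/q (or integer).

x' = [-11470/2887, 27532/14435, -102074/14435]
P' = [57920/8661 -6424/2887 83026/8661; -6424/2887 16924/14435 -46278/14435; 83026/8661 -46278/14435 635563/43305]

x̄ = F·x = [-4, -1, -7]
P̄ = F·P·Fᵀ + Q = [22 13 -1; 13 31 -14; -1 -14 22]
y = z − H·x̄ = [-9, 0]
S = H·P̄·Hᵀ + R = [383 269; 269 302]
K = P̄·Hᵀ·S⁻¹ = [-26/8661 -1927/8661; -4663/14435 951/14435; 343/43305 6434/43305]
x' = x̄ + K·y = [-11470/2887, 27532/14435, -102074/14435]
P' = (I − K·H)·P̄ = [57920/8661 -6424/2887 83026/8661; -6424/2887 16924/14435 -46278/14435; 83026/8661 -46278/14435 635563/43305]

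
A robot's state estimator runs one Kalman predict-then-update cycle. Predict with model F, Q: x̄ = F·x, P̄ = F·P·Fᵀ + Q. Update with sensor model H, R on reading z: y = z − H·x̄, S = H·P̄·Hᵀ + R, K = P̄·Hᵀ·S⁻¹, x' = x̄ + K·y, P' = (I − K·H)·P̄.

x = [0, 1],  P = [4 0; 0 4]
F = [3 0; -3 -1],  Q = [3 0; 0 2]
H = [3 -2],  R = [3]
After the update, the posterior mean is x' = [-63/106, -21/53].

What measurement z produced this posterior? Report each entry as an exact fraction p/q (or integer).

z = [-1]

x̄ = F·x = [0, -1]
P̄ = F·P·Fᵀ + Q = [39 -36; -36 42]
S = H·P̄·Hᵀ + R = [954]
K = P̄·Hᵀ·S⁻¹ = [21/106; -32/159]
x' − x̄ = [-63/106, 32/53] = K·y
y = (KᵀK)⁻¹·Kᵀ·(x' − x̄) = [-3]
z = y + H·x̄ = [-3] + [2] = [-1]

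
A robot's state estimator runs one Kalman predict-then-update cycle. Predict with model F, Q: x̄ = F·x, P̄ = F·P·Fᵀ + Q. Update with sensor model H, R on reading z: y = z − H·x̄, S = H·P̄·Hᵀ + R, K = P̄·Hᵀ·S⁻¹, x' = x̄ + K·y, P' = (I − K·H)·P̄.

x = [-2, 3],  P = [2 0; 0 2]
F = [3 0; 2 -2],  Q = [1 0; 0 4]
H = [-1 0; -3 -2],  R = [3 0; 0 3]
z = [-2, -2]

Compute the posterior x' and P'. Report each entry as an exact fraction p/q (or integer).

x̄ = F·x = [-6, -10]
P̄ = F·P·Fᵀ + Q = [19 12; 12 20]
y = z − H·x̄ = [-8, -40]
S = H·P̄·Hᵀ + R = [22 81; 81 398]
K = P̄·Hᵀ·S⁻¹ = [-1001/2195 -243/2195; 276/439 -140/439]
x' = x̄ + K·y = [4558/2195, -998/439]
P' = (I − K·H)·P̄ = [3003/2195 -828/439; -828/439 1452/439]

x' = [4558/2195, -998/439]
P' = [3003/2195 -828/439; -828/439 1452/439]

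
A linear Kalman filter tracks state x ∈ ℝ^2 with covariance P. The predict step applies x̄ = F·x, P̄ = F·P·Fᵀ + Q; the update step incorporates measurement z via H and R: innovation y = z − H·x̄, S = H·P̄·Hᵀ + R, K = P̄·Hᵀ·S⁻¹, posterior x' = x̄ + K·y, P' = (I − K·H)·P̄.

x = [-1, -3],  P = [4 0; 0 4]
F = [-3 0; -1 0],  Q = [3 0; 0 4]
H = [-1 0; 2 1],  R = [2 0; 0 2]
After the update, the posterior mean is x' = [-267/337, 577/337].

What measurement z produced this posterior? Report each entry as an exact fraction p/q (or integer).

x̄ = F·x = [3, 1]
P̄ = F·P·Fᵀ + Q = [39 12; 12 8]
S = H·P̄·Hᵀ + R = [41 -90; -90 214]
K = P̄·Hᵀ·S⁻¹ = [-123/337 90/337; 156/337 116/337]
x' − x̄ = [-1278/337, 240/337] = K·y
y = (KᵀK)⁻¹·Kᵀ·(x' − x̄) = [6, -6]
z = y + H·x̄ = [6, -6] + [-3, 7] = [3, 1]

z = [3, 1]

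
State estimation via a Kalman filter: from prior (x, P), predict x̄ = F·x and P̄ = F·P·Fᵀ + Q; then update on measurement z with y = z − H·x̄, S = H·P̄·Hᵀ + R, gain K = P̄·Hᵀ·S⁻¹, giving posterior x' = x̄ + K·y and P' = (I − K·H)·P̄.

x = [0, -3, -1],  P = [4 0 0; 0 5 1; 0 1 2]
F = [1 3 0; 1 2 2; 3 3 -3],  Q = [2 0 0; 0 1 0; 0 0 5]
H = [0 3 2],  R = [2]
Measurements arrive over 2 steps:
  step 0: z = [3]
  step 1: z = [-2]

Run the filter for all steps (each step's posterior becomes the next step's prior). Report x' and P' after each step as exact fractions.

step 0: x' = [-1251/1075, -1463/1075, 3768/1075], P' = [8169/1075 3472/1075 -4992/1075; 3472/1075 10586/1075 -15696/1075; -4992/1075 -15696/1075 23806/1075]
step 1: x' = [-188673/593870, 4247302/1484675, -15737921/2969350], P' = [1014719/118774 -2441194/296935 7441587/593870; -2441194/296935 20478742/1484675 -30733908/1484675; 7441587/593870 -30733908/1484675 93732709/2969350]

step 0: x̄ = F·x = [-9, -8, -6]
step 0: P̄ = F·P·Fᵀ + Q = [51 40 48; 40 41 30; 48 30 86]
step 0: y = z − H·x̄ = [39]
step 0: S = H·P̄·Hᵀ + R = [1075]
step 0: K = P̄·Hᵀ·S⁻¹ = [216/1075; 183/1075; 262/1075]
step 0: x' = x̄ + K·y = [-1251/1075, -1463/1075, 3768/1075]
step 0: P' = (I − K·H)·P̄ = [8169/1075 3472/1075 -4992/1075; 3472/1075 10586/1075 -15696/1075; -4992/1075 -15696/1075 23806/1075]
step 1: x̄ = F·x = [-1128/215, 3359/1075, -19446/1075]
step 1: P̄ = F·P·Fᵀ + Q = [5057/43 -3023/215 63537/215; -3023/215 15164/1075 -38541/1075; 63537/215 -38541/1075 823304/1075]
step 1: y = z − H·x̄ = [5333/215]
step 1: S = H·P̄·Hᵀ + R = [118774/43]
step 1: K = P̄·Hᵀ·S⁻¹ = [23601/118774; -3159/296935; 306197/593870]
step 1: x' = x̄ + K·y = [-188673/593870, 4247302/1484675, -15737921/2969350]
step 1: P' = (I − K·H)·P̄ = [1014719/118774 -2441194/296935 7441587/593870; -2441194/296935 20478742/1484675 -30733908/1484675; 7441587/593870 -30733908/1484675 93732709/2969350]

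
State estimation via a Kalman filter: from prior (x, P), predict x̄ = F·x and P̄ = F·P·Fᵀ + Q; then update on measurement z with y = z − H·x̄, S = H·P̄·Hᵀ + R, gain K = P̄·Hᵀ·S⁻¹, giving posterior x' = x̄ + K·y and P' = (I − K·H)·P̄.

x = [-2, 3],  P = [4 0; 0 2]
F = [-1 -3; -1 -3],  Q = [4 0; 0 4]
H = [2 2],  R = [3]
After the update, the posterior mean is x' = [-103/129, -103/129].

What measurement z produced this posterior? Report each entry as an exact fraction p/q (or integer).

z = [-3]

x̄ = F·x = [-7, -7]
P̄ = F·P·Fᵀ + Q = [26 22; 22 26]
S = H·P̄·Hᵀ + R = [387]
K = P̄·Hᵀ·S⁻¹ = [32/129; 32/129]
x' − x̄ = [800/129, 800/129] = K·y
y = (KᵀK)⁻¹·Kᵀ·(x' − x̄) = [25]
z = y + H·x̄ = [25] + [-28] = [-3]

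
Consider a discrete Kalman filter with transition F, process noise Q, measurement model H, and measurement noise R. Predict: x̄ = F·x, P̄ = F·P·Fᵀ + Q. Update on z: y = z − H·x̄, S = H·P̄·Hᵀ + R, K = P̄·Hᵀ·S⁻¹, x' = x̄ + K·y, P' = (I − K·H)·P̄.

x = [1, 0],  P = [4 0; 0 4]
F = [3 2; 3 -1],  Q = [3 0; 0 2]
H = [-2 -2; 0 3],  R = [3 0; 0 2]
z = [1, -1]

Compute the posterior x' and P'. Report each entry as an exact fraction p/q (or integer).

x' = [-89/573, -932/2865]
P' = [2687/2865 -602/2865; -602/2865 623/2865]

x̄ = F·x = [3, 3]
P̄ = F·P·Fᵀ + Q = [55 28; 28 42]
y = z − H·x̄ = [13, -10]
S = H·P̄·Hᵀ + R = [615 -420; -420 380]
K = P̄·Hᵀ·S⁻¹ = [-278/573 -301/955; -14/2865 623/1910]
x' = x̄ + K·y = [-89/573, -932/2865]
P' = (I − K·H)·P̄ = [2687/2865 -602/2865; -602/2865 623/2865]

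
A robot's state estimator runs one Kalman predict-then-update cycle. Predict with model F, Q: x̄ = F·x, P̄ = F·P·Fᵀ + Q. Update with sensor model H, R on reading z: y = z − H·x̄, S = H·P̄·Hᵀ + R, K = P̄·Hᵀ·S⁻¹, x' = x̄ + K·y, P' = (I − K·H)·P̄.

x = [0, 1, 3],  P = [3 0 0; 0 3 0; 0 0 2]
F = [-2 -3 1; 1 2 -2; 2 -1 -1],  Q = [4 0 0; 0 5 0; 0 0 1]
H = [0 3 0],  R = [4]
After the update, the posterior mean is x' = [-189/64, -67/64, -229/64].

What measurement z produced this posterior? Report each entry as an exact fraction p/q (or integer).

z = [-3]

x̄ = F·x = [0, -4, -4]
P̄ = F·P·Fᵀ + Q = [45 -28 -5; -28 28 4; -5 4 18]
S = H·P̄·Hᵀ + R = [256]
K = P̄·Hᵀ·S⁻¹ = [-21/64; 21/64; 3/64]
x' − x̄ = [-189/64, 189/64, 27/64] = K·y
y = (KᵀK)⁻¹·Kᵀ·(x' − x̄) = [9]
z = y + H·x̄ = [9] + [-12] = [-3]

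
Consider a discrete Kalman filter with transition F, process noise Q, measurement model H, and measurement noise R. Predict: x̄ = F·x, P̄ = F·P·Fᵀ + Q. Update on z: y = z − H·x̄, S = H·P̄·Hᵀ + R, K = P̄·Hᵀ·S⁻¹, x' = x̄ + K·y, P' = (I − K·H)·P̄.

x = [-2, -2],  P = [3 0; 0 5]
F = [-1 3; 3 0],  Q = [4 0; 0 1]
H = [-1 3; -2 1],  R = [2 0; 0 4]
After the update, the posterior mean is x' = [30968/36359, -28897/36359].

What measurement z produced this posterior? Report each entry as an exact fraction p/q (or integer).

z = [-3, -3]

x̄ = F·x = [-4, -6]
P̄ = F·P·Fᵀ + Q = [52 -9; -9 28]
S = H·P̄·Hᵀ + R = [360 251; 251 276]
K = P̄·Hᵀ·S⁻¹ = [6559/36359 -20851/36359; 14122/36359 -6783/36359]
x' − x̄ = [176404/36359, 189257/36359] = K·y
y = (KᵀK)⁻¹·Kᵀ·(x' − x̄) = [11, -5]
z = y + H·x̄ = [11, -5] + [-14, 2] = [-3, -3]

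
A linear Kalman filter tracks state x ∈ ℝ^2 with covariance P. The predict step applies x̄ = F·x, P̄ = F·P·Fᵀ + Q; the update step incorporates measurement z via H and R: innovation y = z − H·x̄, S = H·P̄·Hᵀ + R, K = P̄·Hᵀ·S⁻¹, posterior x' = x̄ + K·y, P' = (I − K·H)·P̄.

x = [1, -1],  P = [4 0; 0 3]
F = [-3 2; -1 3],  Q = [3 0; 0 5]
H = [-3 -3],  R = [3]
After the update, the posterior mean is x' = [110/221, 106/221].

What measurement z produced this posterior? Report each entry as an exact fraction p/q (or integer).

z = [-3]

x̄ = F·x = [-5, -4]
P̄ = F·P·Fᵀ + Q = [51 30; 30 36]
S = H·P̄·Hᵀ + R = [1326]
K = P̄·Hᵀ·S⁻¹ = [-81/442; -33/221]
x' − x̄ = [1215/221, 990/221] = K·y
y = (KᵀK)⁻¹·Kᵀ·(x' − x̄) = [-30]
z = y + H·x̄ = [-30] + [27] = [-3]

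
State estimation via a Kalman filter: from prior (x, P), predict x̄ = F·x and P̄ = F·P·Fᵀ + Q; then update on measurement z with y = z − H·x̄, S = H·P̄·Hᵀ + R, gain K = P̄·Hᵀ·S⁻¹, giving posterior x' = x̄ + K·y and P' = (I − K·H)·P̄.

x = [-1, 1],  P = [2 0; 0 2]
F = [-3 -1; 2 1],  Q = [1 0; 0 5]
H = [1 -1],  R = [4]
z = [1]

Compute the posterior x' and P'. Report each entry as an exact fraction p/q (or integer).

x̄ = F·x = [2, -1]
P̄ = F·P·Fᵀ + Q = [21 -14; -14 15]
y = z − H·x̄ = [-2]
S = H·P̄·Hᵀ + R = [68]
K = P̄·Hᵀ·S⁻¹ = [35/68; -29/68]
x' = x̄ + K·y = [33/34, -5/34]
P' = (I − K·H)·P̄ = [203/68 63/68; 63/68 179/68]

x' = [33/34, -5/34]
P' = [203/68 63/68; 63/68 179/68]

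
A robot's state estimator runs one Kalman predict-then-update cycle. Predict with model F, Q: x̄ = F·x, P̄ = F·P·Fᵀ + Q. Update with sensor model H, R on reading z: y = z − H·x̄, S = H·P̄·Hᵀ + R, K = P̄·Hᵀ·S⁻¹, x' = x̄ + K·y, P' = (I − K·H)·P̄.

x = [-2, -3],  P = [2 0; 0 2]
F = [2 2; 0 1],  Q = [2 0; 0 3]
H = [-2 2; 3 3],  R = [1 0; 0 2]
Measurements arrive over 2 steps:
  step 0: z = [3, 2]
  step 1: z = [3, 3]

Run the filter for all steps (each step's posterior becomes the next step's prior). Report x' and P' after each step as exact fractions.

step 0: x̄ = F·x = [-10, -3]
step 0: P̄ = F·P·Fᵀ + Q = [18 4; 4 5]
step 0: y = z − H·x̄ = [-11, 41]
step 0: S = H·P̄·Hᵀ + R = [61 -78; -78 281]
step 0: K = P̄·Hᵀ·S⁻¹ = [-2720/11057 1842/11057; 2668/11057 1803/11057]
step 0: x' = x̄ + K·y = [-5128/11057, 11404/11057]
step 0: P' = (I − K·H)·P̄ = [1294/11057 -66/11057; -66/11057 1268/11057]
step 1: x̄ = F·x = [12552/11057, 11404/11057]
step 1: P̄ = F·P·Fᵀ + Q = [31834/11057 2404/11057; 2404/11057 34439/11057]
step 1: y = z − H·x̄ = [35467/11057, -38697/11057]
step 1: S = H·P̄·Hᵀ + R = [256917/11057 15630/11057; 15630/11057 661843/11057]
step 1: K = P̄·Hᵀ·S⁻¹ = [-1222800/5118761 823278/5118761; 3678820/15356283 825883/5118761]
step 1: x' = x̄ + K·y = [-992742/5118761, 18967367/15356283]
step 1: P' = (I − K·H)·P̄ = [580126/5118761 -31274/5118761; -31274/5118761 1745588/15356283]

step 0: x' = [-5128/11057, 11404/11057], P' = [1294/11057 -66/11057; -66/11057 1268/11057]
step 1: x' = [-992742/5118761, 18967367/15356283], P' = [580126/5118761 -31274/5118761; -31274/5118761 1745588/15356283]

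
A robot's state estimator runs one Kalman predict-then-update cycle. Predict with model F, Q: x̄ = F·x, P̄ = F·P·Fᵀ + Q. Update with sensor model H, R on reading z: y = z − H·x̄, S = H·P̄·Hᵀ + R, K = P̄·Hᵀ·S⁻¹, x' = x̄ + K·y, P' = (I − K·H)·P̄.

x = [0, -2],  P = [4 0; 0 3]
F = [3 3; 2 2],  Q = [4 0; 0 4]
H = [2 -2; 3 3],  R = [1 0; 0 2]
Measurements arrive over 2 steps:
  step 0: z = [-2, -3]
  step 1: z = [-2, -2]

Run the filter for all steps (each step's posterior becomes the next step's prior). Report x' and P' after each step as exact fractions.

step 0: x' = [-56305/56489, -1002/56489], P' = [6594/56489 -296/56489; -296/56489 6524/56489]
step 1: x' = [-101394241/117329692, 3686108/29332423], P' = [6778843/58664846 -175608/29332423; -175608/29332423 3373764/29332423]

step 0: x̄ = F·x = [-6, -4]
step 0: P̄ = F·P·Fᵀ + Q = [67 42; 42 32]
step 0: y = z − H·x̄ = [2, 27]
step 0: S = H·P̄·Hᵀ + R = [61 210; 210 1649]
step 0: K = P̄·Hᵀ·S⁻¹ = [13780/56489 9447/56489; -13640/56489 9342/56489]
step 0: x' = x̄ + K·y = [-56305/56489, -1002/56489]
step 0: P' = (I − K·H)·P̄ = [6594/56489 -296/56489; -296/56489 6524/56489]
step 1: x̄ = F·x = [-171921/56489, -114614/56489]
step 1: P̄ = F·P·Fᵀ + Q = [338690/56489 75156/56489; 75156/56489 276060/56489]
step 1: y = z − H·x̄ = [1636/56489, 746627/56489]
step 1: S = H·P̄·Hᵀ + R = [1914241/56489 375780/56489; 375780/56489 6998536/56489]
step 1: K = P̄·Hᵀ·S⁻¹ = [7130059/29332423 19282881/117329692; -7098744/29332423 4797234/29332423]
step 1: x' = x̄ + K·y = [-101394241/117329692, 3686108/29332423]
step 1: P' = (I − K·H)·P̄ = [6778843/58664846 -175608/29332423; -175608/29332423 3373764/29332423]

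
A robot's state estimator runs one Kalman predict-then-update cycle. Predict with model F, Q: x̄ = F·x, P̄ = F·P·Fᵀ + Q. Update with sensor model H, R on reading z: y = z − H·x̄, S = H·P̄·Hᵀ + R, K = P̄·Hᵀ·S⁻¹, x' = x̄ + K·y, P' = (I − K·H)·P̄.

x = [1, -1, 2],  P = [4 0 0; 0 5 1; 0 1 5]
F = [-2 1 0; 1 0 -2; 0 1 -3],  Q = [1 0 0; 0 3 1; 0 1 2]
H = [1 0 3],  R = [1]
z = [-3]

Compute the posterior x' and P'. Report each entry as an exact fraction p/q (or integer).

x' = [-759/449, 270/449, -203/449]
P' = [9094/449 -6646/449 -3022/449; -6646/449 6194/449 2241/449; -3022/449 2241/449 1054/449]

x̄ = F·x = [-3, -3, -7]
P̄ = F·P·Fᵀ + Q = [22 -10 2; -10 27 29; 2 29 46]
y = z − H·x̄ = [21]
S = H·P̄·Hᵀ + R = [449]
K = P̄·Hᵀ·S⁻¹ = [28/449; 77/449; 140/449]
x' = x̄ + K·y = [-759/449, 270/449, -203/449]
P' = (I − K·H)·P̄ = [9094/449 -6646/449 -3022/449; -6646/449 6194/449 2241/449; -3022/449 2241/449 1054/449]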